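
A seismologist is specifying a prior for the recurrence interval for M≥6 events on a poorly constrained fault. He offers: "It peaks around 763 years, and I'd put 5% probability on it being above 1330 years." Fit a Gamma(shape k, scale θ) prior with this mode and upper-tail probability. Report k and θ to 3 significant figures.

k ≈ 10, θ ≈ 84.4

Gamma(k,θ) with k>1 has mode (k−1)θ, so θ = 763/(k−1).
Need P(X < 1330) = 0.95 with θ tied to k this way. Start at k = 2, θ = 763: P(X<1330) ≈ 0.520.
Too low — raise k to concentrate. Iterating converges to k ≈ 10.
Then θ = 763/(10−1) ≈ 84.4.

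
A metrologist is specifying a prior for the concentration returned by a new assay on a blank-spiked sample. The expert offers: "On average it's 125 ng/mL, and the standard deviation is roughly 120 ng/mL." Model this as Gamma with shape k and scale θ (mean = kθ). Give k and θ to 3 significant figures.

For Gamma(k, scale θ): mean = kθ, variance = kθ², so CV = 1/√k.
CV = SD/mean = 120/125 = 0.96, hence k = 1/CV² = 1.09.
Then θ = mean/k = 125/1.09 = 115.

k ≈ 1.09, θ ≈ 115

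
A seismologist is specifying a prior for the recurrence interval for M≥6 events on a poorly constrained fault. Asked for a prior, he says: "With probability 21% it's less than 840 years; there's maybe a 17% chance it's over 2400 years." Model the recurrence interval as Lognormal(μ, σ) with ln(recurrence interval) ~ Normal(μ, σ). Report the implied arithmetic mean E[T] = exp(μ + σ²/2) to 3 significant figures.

If T ~ Lognormal(μ,σ) then ln T ~ Normal(μ,σ), so the p-quantile of ln T is μ + z_p·σ.
ln(840) = 6.733 and ln(2400) = 7.783; z_{0.21} = -0.8064, z_{0.83} = 0.9542.
σ = (7.783 − 6.733)/(0.9542 − (-0.8064)) = 0.596.
μ = 6.733 − (-0.8064)·0.596 = 7.214.
E[T] = exp(μ + σ²/2) = exp(7.214 + 0.1778) = 1620 years.

E[T] ≈ 1620 years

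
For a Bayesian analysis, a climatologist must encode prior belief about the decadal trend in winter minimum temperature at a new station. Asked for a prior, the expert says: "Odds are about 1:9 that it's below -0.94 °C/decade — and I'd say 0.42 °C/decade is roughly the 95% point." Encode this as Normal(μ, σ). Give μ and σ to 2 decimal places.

For Normal(μ,σ), the p-quantile is μ + z_p·σ. Here z_{0.1} = -1.282, z_{0.95} = 1.645.
So -0.94 = μ − 1.282σ and 0.42 = μ + 1.645σ.
Subtracting: σ = (0.42 − -0.94)/(1.645 − (-1.282)) = 0.46.
Then μ = -0.94 − (-1.282)·0.46 = -0.34.

μ = -0.34, σ = 0.46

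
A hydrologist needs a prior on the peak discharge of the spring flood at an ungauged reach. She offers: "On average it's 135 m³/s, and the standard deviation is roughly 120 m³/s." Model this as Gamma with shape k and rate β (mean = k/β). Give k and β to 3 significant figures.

For Gamma(k, rate β): mean = k/β, variance = k/β², so CV = 1/√k.
CV = SD/mean = 120/135 = 0.8889, hence k = 1/CV² = 1.27.
Then β = k/mean = 1.27/135 = 0.00937.

k ≈ 1.27, β ≈ 0.00937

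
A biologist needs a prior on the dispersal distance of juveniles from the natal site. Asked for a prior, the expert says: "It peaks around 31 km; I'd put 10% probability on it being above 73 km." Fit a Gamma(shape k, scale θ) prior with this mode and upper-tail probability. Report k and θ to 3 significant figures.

Gamma(k,θ) with k>1 has mode (k−1)θ, so θ = 31/(k−1).
Need P(X < 73) = 0.9 with θ tied to k this way. Start at k = 2, θ = 31: P(X<73) ≈ 0.682.
Too low — raise k to concentrate. Iterating converges to k ≈ 3.62.
Then θ = 31/(3.62−1) ≈ 11.8.

k ≈ 3.62, θ ≈ 11.8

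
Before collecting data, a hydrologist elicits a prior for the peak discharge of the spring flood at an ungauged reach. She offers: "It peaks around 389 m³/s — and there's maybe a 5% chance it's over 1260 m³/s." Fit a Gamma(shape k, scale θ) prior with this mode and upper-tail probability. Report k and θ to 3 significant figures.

k ≈ 2.9, θ ≈ 205

Gamma(k,θ) with k>1 has mode (k−1)θ, so θ = 389/(k−1).
Need P(X < 1260) = 0.95 with θ tied to k this way. Start at k = 2, θ = 389: P(X<1260) ≈ 0.834.
Too low — raise k to concentrate. Iterating converges to k ≈ 2.9.
Then θ = 389/(2.9−1) ≈ 205.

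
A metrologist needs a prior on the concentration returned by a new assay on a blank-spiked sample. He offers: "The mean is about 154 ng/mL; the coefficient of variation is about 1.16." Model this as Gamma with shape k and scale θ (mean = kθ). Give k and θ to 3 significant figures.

k ≈ 0.743, θ ≈ 207

For Gamma(k, scale θ): mean = kθ, variance = kθ², so CV = 1/√k.
CV = 1.16, hence k = 1/CV² = 0.743.
Then θ = mean/k = 154/0.743 = 207.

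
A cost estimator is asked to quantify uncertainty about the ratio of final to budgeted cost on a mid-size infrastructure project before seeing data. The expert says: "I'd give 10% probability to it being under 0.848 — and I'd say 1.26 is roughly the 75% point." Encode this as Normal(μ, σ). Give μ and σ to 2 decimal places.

For Normal(μ,σ), the p-quantile is μ + z_p·σ. Here z_{0.1} = -1.282, z_{0.75} = 0.6745.
So 0.848 = μ − 1.282σ and 1.26 = μ + 0.6745σ.
Subtracting: σ = (1.26 − 0.848)/(0.6745 − (-1.282)) = 0.21.
Then μ = 0.848 − (-1.282)·0.21 = 1.12.

μ = 1.12, σ = 0.21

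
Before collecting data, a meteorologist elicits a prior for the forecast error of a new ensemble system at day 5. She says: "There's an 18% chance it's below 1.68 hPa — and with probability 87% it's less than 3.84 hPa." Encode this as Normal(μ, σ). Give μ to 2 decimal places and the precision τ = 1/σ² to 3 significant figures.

μ = 2.65, τ = 0.894

For Normal(μ,σ), the p-quantile is μ + z_p·σ. Here z_{0.18} = -0.9154, z_{0.87} = 1.126.
So 1.68 = μ − 0.9154σ and 3.84 = μ + 1.126σ.
Subtracting: σ = (3.84 − 1.68)/(1.126 − (-0.9154)) = 1.06.
Then μ = 1.68 − (-0.9154)·1.06 = 2.65.
Precision τ = 1/σ² = 1/1.058² = 0.894.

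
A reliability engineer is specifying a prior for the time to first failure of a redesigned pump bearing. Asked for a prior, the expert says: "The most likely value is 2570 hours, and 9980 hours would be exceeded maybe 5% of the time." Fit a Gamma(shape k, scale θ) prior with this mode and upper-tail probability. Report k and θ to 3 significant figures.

Gamma(k,θ) with k>1 has mode (k−1)θ, so θ = 2570/(k−1).
Need P(X < 9980) = 0.95 with θ tied to k this way. Start at k = 2, θ = 2570: P(X<9980) ≈ 0.899.
Too low — raise k to concentrate. Iterating converges to k ≈ 2.38.
Then θ = 2570/(2.38−1) ≈ 1870.

k ≈ 2.38, θ ≈ 1870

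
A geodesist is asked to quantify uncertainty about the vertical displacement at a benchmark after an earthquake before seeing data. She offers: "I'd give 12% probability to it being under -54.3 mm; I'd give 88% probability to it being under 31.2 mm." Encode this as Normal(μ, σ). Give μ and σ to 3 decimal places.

The p-quantile of Normal(μ,σ) is μ + z_p·σ, with z_{0.12} = -1.175 and z_{0.88} = 1.175.
Eliminate σ: μ = (z₂·x₁ − z₁·x₂)/(z₂ − z₁) = (1.175·-54.3 − (-1.175)·31.2)/2.35 = -11.550.
Then σ = (x₂ − x₁)/(z₂ − z₁) = (31.2 − -54.3)/2.35 = 36.383.

μ = -11.550, σ = 36.383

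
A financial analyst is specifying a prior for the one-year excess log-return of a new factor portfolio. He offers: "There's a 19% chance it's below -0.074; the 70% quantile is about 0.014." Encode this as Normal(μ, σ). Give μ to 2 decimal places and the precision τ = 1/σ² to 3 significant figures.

For Normal(μ,σ), the p-quantile is μ + z_p·σ. Here z_{0.19} = -0.8779, z_{0.7} = 0.5244.
So -0.074 = μ − 0.8779σ and 0.014 = μ + 0.5244σ.
Subtracting: σ = (0.014 − -0.074)/(0.5244 − (-0.8779)) = 0.06.
Then μ = -0.074 − (-0.8779)·0.06 = -0.02.
Precision τ = 1/σ² = 1/0.06275² = 254.

μ = -0.02, τ = 254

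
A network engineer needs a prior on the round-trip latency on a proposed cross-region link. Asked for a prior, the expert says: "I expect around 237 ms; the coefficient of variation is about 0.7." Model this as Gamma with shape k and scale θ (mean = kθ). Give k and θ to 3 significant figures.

For Gamma(k, scale θ): mean = kθ, variance = kθ², so CV = 1/√k.
CV = 0.7, hence k = 1/CV² = 2.04.
Then θ = mean/k = 237/2.04 = 116.

k ≈ 2.04, θ ≈ 116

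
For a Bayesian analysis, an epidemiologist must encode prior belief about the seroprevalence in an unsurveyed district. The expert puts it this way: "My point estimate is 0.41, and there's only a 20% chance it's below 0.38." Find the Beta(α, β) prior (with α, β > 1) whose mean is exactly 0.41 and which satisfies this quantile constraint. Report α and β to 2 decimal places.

α ≈ 78.57, β ≈ 113.07

With mean 0.41 fixed, write α = 0.41s, β = 0.59s where s = α+β.
Need P(θ < 0.38) = 0.2 under Beta(0.41s, 0.59s). Normal approximation: (q−m)/√(m(1−m)/s) ≈ z_{0.2} = -0.842, so s ≈ 0.41·0.59·(-0.842)²/(0.38−0.41)² = 190.4.
At s = 190.4: P(θ<0.38) ≈ 0.201. Adjusting to match 0.2 gives s ≈ 191.64.
So α = 0.41·191.64 ≈ 78.57, β = 0.59·191.64 ≈ 113.07.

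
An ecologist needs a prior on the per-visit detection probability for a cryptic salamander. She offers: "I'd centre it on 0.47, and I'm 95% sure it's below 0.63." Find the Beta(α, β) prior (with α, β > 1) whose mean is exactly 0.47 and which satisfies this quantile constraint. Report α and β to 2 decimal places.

With mean 0.47 fixed, write α = 0.47s, β = 0.53s where s = α+β.
Need P(θ < 0.63) = 0.95 under Beta(0.47s, 0.53s). Normal approximation: (q−m)/√(m(1−m)/s) ≈ z_{0.95} = 1.64, so s ≈ 0.47·0.53·(1.64)²/(0.63−0.47)² = 26.3.
At s = 26.3: P(θ<0.63) ≈ 0.951. Adjusting to match 0.95 gives s ≈ 25.88.
So α = 0.47·25.88 ≈ 12.17, β = 0.53·25.88 ≈ 13.72.

α ≈ 12.17, β ≈ 13.72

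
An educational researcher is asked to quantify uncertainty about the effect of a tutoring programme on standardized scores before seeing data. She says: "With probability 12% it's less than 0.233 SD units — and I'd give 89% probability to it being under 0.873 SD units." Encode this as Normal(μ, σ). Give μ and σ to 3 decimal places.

μ = 0.546, σ = 0.266

For Normal(μ,σ), the p-quantile is μ + z_p·σ. Here z_{0.12} = -1.175, z_{0.89} = 1.227.
So 0.233 = μ − 1.175σ and 0.873 = μ + 1.227σ.
Subtracting: σ = (0.873 − 0.233)/(1.227 − (-1.175)) = 0.266.
Then μ = 0.233 − (-1.175)·0.266 = 0.546.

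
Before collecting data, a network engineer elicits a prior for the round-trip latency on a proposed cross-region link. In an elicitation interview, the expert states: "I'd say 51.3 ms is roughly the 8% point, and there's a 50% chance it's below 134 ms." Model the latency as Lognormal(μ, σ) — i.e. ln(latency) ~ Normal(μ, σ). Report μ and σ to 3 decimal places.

If T ~ Lognormal(μ,σ) then ln T ~ Normal(μ,σ), so the p-quantile of ln T is μ + z_p·σ.
ln(51.3) = 3.938 and ln(134) = 4.898; z_{0.08} = -1.405, z_{0.5} = 0.
σ = (4.898 − 3.938)/(0 − (-1.405)) = 0.683.
μ = 3.938 − (-1.405)·0.683 = 4.898.

μ ≈ 4.898, σ ≈ 0.683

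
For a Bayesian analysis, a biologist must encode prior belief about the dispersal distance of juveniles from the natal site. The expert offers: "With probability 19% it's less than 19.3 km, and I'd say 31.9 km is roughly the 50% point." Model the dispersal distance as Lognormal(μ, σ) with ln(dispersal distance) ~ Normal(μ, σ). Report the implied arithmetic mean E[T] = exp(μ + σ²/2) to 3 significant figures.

If T ~ Lognormal(μ,σ) then ln T ~ Normal(μ,σ), so the p-quantile of ln T is μ + z_p·σ.
ln(19.3) = 2.96 and ln(31.9) = 3.463; z_{0.19} = -0.8779, z_{0.5} = 0.
σ = (3.463 − 2.96)/(0 − (-0.8779)) = 0.572.
μ = 2.96 − (-0.8779)·0.572 = 3.463.
E[T] = exp(μ + σ²/2) = exp(3.463 + 0.1638) = 37.6 km.

E[T] ≈ 37.6 km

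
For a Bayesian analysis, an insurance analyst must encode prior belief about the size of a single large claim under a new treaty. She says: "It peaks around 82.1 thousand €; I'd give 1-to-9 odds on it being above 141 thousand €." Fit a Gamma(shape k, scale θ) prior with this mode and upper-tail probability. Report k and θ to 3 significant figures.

Gamma(k,θ) with k>1 has mode (k−1)θ, so θ = 82.1/(k−1).
Need P(X < 141) = 0.9 with θ tied to k this way. Start at k = 2, θ = 82.1: P(X<141) ≈ 0.512.
Too low — raise k to concentrate. Iterating converges to k ≈ 7.48.
Then θ = 82.1/(7.48−1) ≈ 12.7.

k ≈ 7.48, θ ≈ 12.7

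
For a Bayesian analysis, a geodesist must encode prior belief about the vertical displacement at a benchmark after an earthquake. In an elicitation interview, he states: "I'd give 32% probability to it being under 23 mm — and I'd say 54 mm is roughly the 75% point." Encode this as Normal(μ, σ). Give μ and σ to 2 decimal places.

μ = 35.69, σ = 27.14

The p-quantile of Normal(μ,σ) is μ + z_p·σ, with z_{0.32} = -0.4677 and z_{0.75} = 0.6745.
Eliminate σ: μ = (z₂·x₁ − z₁·x₂)/(z₂ − z₁) = (0.6745·23 − (-0.4677)·54)/1.142 = 35.69.
Then σ = (x₂ − x₁)/(z₂ − z₁) = (54 − 23)/1.142 = 27.14.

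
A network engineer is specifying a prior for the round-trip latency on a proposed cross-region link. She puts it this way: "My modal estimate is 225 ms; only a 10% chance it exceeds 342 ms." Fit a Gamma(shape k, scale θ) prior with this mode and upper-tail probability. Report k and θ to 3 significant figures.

Gamma(k,θ) with k>1 has mode (k−1)θ, so θ = 225/(k−1).
Need P(X < 342) = 0.9 with θ tied to k this way. Start at k = 2, θ = 225: P(X<342) ≈ 0.449.
Too low — raise k to concentrate. Iterating converges to k ≈ 11.6.
Then θ = 225/(11.6−1) ≈ 21.2.

k ≈ 11.6, θ ≈ 21.2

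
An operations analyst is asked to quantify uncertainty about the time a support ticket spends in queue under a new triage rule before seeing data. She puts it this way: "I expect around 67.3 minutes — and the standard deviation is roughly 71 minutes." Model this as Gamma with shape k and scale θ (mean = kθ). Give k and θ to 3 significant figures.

For Gamma(k, scale θ): mean = kθ, variance = kθ², so CV = 1/√k.
CV = SD/mean = 71/67.3 = 1.055, hence k = 1/CV² = 0.898.
Then θ = mean/k = 67.3/0.898 = 74.9.

k ≈ 0.898, θ ≈ 74.9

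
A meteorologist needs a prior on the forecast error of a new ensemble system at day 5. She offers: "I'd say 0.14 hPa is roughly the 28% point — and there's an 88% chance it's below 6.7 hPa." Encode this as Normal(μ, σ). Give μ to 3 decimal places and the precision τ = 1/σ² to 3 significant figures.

The p-quantile of Normal(μ,σ) is μ + z_p·σ, with z_{0.28} = -0.5828 and z_{0.88} = 1.175.
Eliminate σ: μ = (z₂·x₁ − z₁·x₂)/(z₂ − z₁) = (1.175·0.14 − (-0.5828)·6.7)/1.758 = 2.315.
Then σ = (x₂ − x₁)/(z₂ − z₁) = (6.7 − 0.14)/1.758 = 3.732.
Precision τ = 1/σ² = 1/3.732² = 0.0718.

μ = 2.315, τ = 0.0718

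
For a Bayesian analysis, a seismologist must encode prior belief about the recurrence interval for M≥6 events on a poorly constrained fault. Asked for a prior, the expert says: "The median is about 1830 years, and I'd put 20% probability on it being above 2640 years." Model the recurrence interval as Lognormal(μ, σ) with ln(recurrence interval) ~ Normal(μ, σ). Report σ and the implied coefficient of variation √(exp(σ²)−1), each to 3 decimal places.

If T ~ Lognormal(μ,σ) then ln T ~ Normal(μ,σ), so the p-quantile of ln T is μ + z_p·σ.
ln(1830) = 7.512 and ln(2640) = 7.879; z_{0.5} = 0, z_{0.8} = 0.8416.
σ = (7.879 − 7.512)/(0.8416 − (0)) = 0.435.
μ = 7.512 − (0)·0.435 = 7.512.
CV = √(exp(σ²)−1) = √(exp(0.1896)−1) = 0.457.

σ ≈ 0.435, CV ≈ 0.457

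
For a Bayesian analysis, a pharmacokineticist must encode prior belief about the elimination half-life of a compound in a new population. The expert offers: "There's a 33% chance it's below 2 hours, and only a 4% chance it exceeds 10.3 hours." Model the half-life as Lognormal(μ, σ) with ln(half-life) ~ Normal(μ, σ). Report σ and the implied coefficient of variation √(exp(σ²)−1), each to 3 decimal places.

If T ~ Lognormal(μ,σ) then ln T ~ Normal(μ,σ), so the p-quantile of ln T is μ + z_p·σ.
ln(2) = 0.6931 and ln(10.3) = 2.332; z_{0.33} = -0.4399, z_{0.96} = 1.751.
σ = (2.332 − 0.6931)/(1.751 − (-0.4399)) = 0.748.
μ = 0.6931 − (-0.4399)·0.748 = 1.022.
CV = √(exp(σ²)−1) = √(exp(0.5598)−1) = 0.866.

σ ≈ 0.748, CV ≈ 0.866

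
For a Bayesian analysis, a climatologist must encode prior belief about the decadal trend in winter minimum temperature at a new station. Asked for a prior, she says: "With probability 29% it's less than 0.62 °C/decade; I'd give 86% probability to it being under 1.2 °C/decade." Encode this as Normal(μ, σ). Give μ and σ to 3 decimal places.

The p-quantile of Normal(μ,σ) is μ + z_p·σ, with z_{0.29} = -0.5534 and z_{0.86} = 1.08.
Eliminate σ: μ = (z₂·x₁ − z₁·x₂)/(z₂ − z₁) = (1.08·0.62 − (-0.5534)·1.2)/1.634 = 0.816.
Then σ = (x₂ − x₁)/(z₂ − z₁) = (1.2 − 0.62)/1.634 = 0.355.

μ = 0.816, σ = 0.355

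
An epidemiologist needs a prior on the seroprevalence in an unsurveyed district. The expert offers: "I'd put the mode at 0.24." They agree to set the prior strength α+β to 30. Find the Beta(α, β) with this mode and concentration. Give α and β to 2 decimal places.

α = 7.72, β = 22.28

For α,β > 1 the Beta mode is (α−1)/(α+β−2). With α+β = 30, the mode is (α−1)/28.
Set (α−1)/28 = 0.24 → α = 1 + 0.24·28 = 7.72.
β = 30 − α = 22.28.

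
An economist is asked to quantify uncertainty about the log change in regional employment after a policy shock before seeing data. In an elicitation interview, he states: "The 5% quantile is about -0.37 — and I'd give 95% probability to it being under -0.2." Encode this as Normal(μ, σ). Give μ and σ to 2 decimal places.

The p-quantile of Normal(μ,σ) is μ + z_p·σ, with z_{0.05} = -1.645 and z_{0.95} = 1.645.
Eliminate σ: μ = (z₂·x₁ − z₁·x₂)/(z₂ − z₁) = (1.645·-0.37 − (-1.645)·-0.2)/3.29 = -0.28.
Then σ = (x₂ − x₁)/(z₂ − z₁) = (-0.2 − -0.37)/3.29 = 0.05.

μ = -0.28, σ = 0.05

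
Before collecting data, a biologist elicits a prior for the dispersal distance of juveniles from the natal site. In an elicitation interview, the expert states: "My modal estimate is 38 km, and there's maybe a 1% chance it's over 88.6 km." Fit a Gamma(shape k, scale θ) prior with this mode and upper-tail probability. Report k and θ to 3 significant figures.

Gamma(k,θ) with k>1 has mode (k−1)θ, so θ = 38/(k−1).
Need P(X < 88.6) = 0.99 with θ tied to k this way. Start at k = 2, θ = 38: P(X<88.6) ≈ 0.676.
Too low — raise k to concentrate. Iterating converges to k ≈ 7.65.
Then θ = 38/(7.65−1) ≈ 5.72.

k ≈ 7.65, θ ≈ 5.72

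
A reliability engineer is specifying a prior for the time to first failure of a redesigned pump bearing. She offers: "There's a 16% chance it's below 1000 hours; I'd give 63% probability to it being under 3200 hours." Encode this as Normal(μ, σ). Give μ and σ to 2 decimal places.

μ = 2649.54, σ = 1658.74

The p-quantile of Normal(μ,σ) is μ + z_p·σ, with z_{0.16} = -0.9945 and z_{0.63} = 0.3319.
Eliminate σ: μ = (z₂·x₁ − z₁·x₂)/(z₂ − z₁) = (0.3319·1000 − (-0.9945)·3200)/1.326 = 2649.54.
Then σ = (x₂ − x₁)/(z₂ − z₁) = (3200 − 1000)/1.326 = 1658.74.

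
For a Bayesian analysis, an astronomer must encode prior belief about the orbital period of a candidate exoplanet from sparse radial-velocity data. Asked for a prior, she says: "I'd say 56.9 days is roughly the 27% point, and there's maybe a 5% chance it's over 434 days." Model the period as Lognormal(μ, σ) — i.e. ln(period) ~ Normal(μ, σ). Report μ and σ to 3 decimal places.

μ ≈ 4.593, σ ≈ 0.900

If T ~ Lognormal(μ,σ) then ln T ~ Normal(μ,σ), so the p-quantile of ln T is μ + z_p·σ.
ln(56.9) = 4.041 and ln(434) = 6.073; z_{0.27} = -0.6128, z_{0.95} = 1.645.
σ = (6.073 − 4.041)/(1.645 − (-0.6128)) = 0.900.
μ = 4.041 − (-0.6128)·0.900 = 4.593.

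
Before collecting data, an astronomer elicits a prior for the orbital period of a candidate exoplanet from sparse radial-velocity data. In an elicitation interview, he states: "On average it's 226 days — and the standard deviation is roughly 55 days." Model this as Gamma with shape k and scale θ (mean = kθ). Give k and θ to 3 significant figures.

For Gamma(k, scale θ): mean = kθ, variance = kθ², so CV = 1/√k.
CV = SD/mean = 55/226 = 0.2434, hence k = 1/CV² = 16.9.
Then θ = mean/k = 226/16.9 = 13.4.

k ≈ 16.9, θ ≈ 13.4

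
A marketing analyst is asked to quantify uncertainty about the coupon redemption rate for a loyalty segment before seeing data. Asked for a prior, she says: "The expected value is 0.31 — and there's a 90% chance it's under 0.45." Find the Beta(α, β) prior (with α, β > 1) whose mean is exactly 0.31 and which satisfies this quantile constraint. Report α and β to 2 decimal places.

α ≈ 5.78, β ≈ 12.86

With mean 0.31 fixed, write α = 0.31s, β = 0.69s where s = α+β.
Need P(θ < 0.45) = 0.9 under Beta(0.31s, 0.69s). Normal approximation: (q−m)/√(m(1−m)/s) ≈ z_{0.9} = 1.28, so s ≈ 0.31·0.69·(1.28)²/(0.45−0.31)² = 17.9.
At s = 17.9: P(θ<0.45) ≈ 0.896. Adjusting to match 0.9 gives s ≈ 18.64.
So α = 0.31·18.64 ≈ 5.78, β = 0.69·18.64 ≈ 12.86.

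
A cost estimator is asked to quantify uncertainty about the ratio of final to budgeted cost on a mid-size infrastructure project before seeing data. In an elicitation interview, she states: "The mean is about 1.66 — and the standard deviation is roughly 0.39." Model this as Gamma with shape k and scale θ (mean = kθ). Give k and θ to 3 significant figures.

k ≈ 18.1, θ ≈ 0.0916

For Gamma(k, scale θ): mean = kθ, variance = kθ², so CV = 1/√k.
CV = SD/mean = 0.39/1.66 = 0.2349, hence k = 1/CV² = 18.1.
Then θ = mean/k = 1.66/18.1 = 0.0916.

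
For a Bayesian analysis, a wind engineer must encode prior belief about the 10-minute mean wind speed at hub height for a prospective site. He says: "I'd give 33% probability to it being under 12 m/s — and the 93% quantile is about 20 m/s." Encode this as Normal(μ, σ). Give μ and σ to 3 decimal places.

The p-quantile of Normal(μ,σ) is μ + z_p·σ, with z_{0.33} = -0.4399 and z_{0.93} = 1.476.
Eliminate σ: μ = (z₂·x₁ − z₁·x₂)/(z₂ − z₁) = (1.476·12 − (-0.4399)·20)/1.916 = 13.837.
Then σ = (x₂ − x₁)/(z₂ − z₁) = (20 − 12)/1.916 = 4.176.

μ = 13.837, σ = 4.176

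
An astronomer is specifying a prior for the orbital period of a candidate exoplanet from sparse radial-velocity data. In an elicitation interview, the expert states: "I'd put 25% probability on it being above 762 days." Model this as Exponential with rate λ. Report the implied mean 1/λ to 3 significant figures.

P(T > 762.0) = e^(−λ·762.0) = 0.25, so λ = −ln(0.25)/762.0 = 0.00182.
Mean = 1/λ = 550 days.

mean ≈ 550 days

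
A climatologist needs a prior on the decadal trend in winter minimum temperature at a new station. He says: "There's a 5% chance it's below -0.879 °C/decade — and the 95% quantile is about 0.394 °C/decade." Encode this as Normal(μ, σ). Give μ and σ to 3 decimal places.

μ = -0.242, σ = 0.387

For Normal(μ,σ), the p-quantile is μ + z_p·σ. Here z_{0.05} = -1.645, z_{0.95} = 1.645.
So -0.879 = μ − 1.645σ and 0.394 = μ + 1.645σ.
Subtracting: σ = (0.394 − -0.879)/(1.645 − (-1.645)) = 0.387.
Then μ = -0.879 − (-1.645)·0.387 = -0.242.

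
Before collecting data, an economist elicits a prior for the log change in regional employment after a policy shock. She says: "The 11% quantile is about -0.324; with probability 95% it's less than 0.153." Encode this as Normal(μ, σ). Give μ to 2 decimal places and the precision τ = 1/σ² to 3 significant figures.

μ = -0.12, τ = 36.2

For Normal(μ,σ), the p-quantile is μ + z_p·σ. Here z_{0.11} = -1.227, z_{0.95} = 1.645.
So -0.324 = μ − 1.227σ and 0.153 = μ + 1.645σ.
Subtracting: σ = (0.153 − -0.324)/(1.645 − (-1.227)) = 0.17.
Then μ = -0.324 − (-1.227)·0.17 = -0.12.
Precision τ = 1/σ² = 1/0.1661² = 36.2.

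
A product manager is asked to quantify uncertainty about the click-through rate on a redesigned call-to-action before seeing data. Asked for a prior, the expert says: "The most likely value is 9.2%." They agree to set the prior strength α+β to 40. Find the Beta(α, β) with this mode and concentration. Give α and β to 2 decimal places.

α = 4.50, β = 35.50

For α,β > 1 the Beta mode is (α−1)/(α+β−2). With α+β = 40, the mode is (α−1)/38.
Set (α−1)/38 = 0.092 → α = 1 + 0.092·38 = 4.50.
β = 40 − α = 35.50.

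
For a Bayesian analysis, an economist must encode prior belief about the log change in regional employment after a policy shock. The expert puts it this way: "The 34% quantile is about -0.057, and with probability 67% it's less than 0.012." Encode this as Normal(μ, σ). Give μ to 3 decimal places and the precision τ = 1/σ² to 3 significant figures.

μ = -0.024, τ = 153

The p-quantile of Normal(μ,σ) is μ + z_p·σ, with z_{0.34} = -0.4125 and z_{0.67} = 0.4399.
Eliminate σ: μ = (z₂·x₁ − z₁·x₂)/(z₂ − z₁) = (0.4399·-0.057 − (-0.4125)·0.012)/0.8524 = -0.024.
Then σ = (x₂ − x₁)/(z₂ − z₁) = (0.012 − -0.057)/0.8524 = 0.081.
Precision τ = 1/σ² = 1/0.08095² = 153.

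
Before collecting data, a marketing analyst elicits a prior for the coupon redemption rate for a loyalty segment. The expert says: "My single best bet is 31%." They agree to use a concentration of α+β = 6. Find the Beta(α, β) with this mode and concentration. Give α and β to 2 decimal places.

For α,β > 1 the Beta mode is (α−1)/(α+β−2). With α+β = 6, the mode is (α−1)/4.
Set (α−1)/4 = 0.31 → α = 1 + 0.31·4 = 2.24.
β = 6 − α = 3.76.

α = 2.24, β = 3.76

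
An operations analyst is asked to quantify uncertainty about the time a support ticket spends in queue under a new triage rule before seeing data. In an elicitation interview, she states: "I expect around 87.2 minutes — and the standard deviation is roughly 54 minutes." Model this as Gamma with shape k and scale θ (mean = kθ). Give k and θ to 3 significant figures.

k ≈ 2.61, θ ≈ 33.4

For Gamma(k, scale θ): mean = kθ, variance = kθ², so CV = 1/√k.
CV = SD/mean = 54/87.2 = 0.6193, hence k = 1/CV² = 2.61.
Then θ = mean/k = 87.2/2.61 = 33.4.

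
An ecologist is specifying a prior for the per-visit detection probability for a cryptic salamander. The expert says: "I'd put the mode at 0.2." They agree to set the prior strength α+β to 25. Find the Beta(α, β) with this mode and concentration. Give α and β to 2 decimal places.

For α,β > 1 the Beta mode is (α−1)/(α+β−2). With α+β = 25, the mode is (α−1)/23.
Set (α−1)/23 = 0.2 → α = 1 + 0.2·23 = 5.60.
β = 25 − α = 19.40.

α = 5.60, β = 19.40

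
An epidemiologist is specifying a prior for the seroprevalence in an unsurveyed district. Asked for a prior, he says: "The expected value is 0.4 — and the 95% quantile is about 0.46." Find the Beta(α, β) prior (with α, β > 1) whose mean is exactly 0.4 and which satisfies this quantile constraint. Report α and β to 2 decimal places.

α ≈ 73.31, β ≈ 109.96

With mean 0.4 fixed, write α = 0.4s, β = 0.6s where s = α+β.
Need P(θ < 0.46) = 0.95 under Beta(0.4s, 0.6s). Normal approximation: (q−m)/√(m(1−m)/s) ≈ z_{0.95} = 1.64, so s ≈ 0.4·0.6·(1.64)²/(0.46−0.4)² = 180.4.
At s = 180.4: P(θ<0.46) ≈ 0.949. Adjusting to match 0.95 gives s ≈ 183.27.
So α = 0.4·183.27 ≈ 73.31, β = 0.6·183.27 ≈ 109.96.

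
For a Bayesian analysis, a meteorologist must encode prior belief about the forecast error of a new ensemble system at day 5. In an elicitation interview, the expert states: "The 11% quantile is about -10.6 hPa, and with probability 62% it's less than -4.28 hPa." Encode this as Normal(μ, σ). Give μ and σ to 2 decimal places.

μ = -5.54, σ = 4.13

For Normal(μ,σ), the p-quantile is μ + z_p·σ. Here z_{0.11} = -1.227, z_{0.62} = 0.3055.
So -10.6 = μ − 1.227σ and -4.28 = μ + 0.3055σ.
Subtracting: σ = (-4.28 − -10.6)/(0.3055 − (-1.227)) = 4.13.
Then μ = -10.6 − (-1.227)·4.13 = -5.54.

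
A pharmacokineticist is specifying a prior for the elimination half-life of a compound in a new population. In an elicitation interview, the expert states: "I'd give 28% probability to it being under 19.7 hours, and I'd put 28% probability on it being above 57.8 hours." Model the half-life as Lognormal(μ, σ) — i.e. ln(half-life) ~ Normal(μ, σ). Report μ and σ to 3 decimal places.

μ ≈ 3.519, σ ≈ 0.923

If T ~ Lognormal(μ,σ) then ln T ~ Normal(μ,σ), so the p-quantile of ln T is μ + z_p·σ.
ln(19.7) = 2.981 and ln(57.8) = 4.057; z_{0.28} = -0.5828, z_{0.72} = 0.5828.
σ = (4.057 − 2.981)/(0.5828 − (-0.5828)) = 0.923.
μ = 2.981 − (-0.5828)·0.923 = 3.519.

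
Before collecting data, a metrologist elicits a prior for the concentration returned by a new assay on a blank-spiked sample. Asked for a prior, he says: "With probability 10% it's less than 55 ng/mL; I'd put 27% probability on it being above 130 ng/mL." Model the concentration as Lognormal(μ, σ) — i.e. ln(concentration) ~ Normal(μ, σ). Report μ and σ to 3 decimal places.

If T ~ Lognormal(μ,σ) then ln T ~ Normal(μ,σ), so the p-quantile of ln T is μ + z_p·σ.
ln(55) = 4.007 and ln(130) = 4.868; z_{0.1} = -1.282, z_{0.73} = 0.6128.
σ = (4.868 − 4.007)/(0.6128 − (-1.282)) = 0.454.
μ = 4.007 − (-1.282)·0.454 = 4.589.

μ ≈ 4.589, σ ≈ 0.454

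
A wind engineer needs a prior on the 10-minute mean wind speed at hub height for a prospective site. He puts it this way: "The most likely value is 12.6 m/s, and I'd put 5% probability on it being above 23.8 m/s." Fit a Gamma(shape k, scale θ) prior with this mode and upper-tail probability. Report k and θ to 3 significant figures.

Gamma(k,θ) with k>1 has mode (k−1)θ, so θ = 12.6/(k−1).
Need P(X < 23.8) = 0.95 with θ tied to k this way. Start at k = 2, θ = 12.6: P(X<23.8) ≈ 0.563.
Too low — raise k to concentrate. Iterating converges to k ≈ 7.87.
Then θ = 12.6/(7.87−1) ≈ 1.83.

k ≈ 7.87, θ ≈ 1.83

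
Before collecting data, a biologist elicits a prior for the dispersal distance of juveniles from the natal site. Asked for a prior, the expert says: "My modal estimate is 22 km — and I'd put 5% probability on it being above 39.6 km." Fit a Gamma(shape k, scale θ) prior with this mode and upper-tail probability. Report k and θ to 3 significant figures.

k ≈ 9.07, θ ≈ 2.73

Gamma(k,θ) with k>1 has mode (k−1)θ, so θ = 22/(k−1).
Need P(X < 39.6) = 0.95 with θ tied to k this way. Start at k = 2, θ = 22: P(X<39.6) ≈ 0.537.
Too low — raise k to concentrate. Iterating converges to k ≈ 9.07.
Then θ = 22/(9.07−1) ≈ 2.73.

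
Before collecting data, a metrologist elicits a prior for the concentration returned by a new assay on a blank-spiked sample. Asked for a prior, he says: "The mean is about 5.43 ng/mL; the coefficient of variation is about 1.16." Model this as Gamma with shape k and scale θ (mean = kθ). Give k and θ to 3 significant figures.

k ≈ 0.743, θ ≈ 7.31

For Gamma(k, scale θ): mean = kθ, variance = kθ², so CV = 1/√k.
CV = 1.16, hence k = 1/CV² = 0.743.
Then θ = mean/k = 5.43/0.743 = 7.31.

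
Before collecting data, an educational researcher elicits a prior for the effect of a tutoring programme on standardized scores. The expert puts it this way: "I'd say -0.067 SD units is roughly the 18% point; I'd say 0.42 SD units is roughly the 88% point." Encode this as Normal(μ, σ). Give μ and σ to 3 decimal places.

For Normal(μ,σ), the p-quantile is μ + z_p·σ. Here z_{0.18} = -0.9154, z_{0.88} = 1.175.
So -0.067 = μ − 0.9154σ and 0.42 = μ + 1.175σ.
Subtracting: σ = (0.42 − -0.067)/(1.175 − (-0.9154)) = 0.233.
Then μ = -0.067 − (-0.9154)·0.233 = 0.146.

μ = 0.146, σ = 0.233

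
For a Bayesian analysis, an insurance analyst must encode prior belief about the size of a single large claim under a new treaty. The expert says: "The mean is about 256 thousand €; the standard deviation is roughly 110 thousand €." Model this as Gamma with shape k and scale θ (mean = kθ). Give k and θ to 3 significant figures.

For Gamma(k, scale θ): mean = kθ, variance = kθ², so CV = 1/√k.
CV = SD/mean = 110/256 = 0.4297, hence k = 1/CV² = 5.42.
Then θ = mean/k = 256/5.42 = 47.3.

k ≈ 5.42, θ ≈ 47.3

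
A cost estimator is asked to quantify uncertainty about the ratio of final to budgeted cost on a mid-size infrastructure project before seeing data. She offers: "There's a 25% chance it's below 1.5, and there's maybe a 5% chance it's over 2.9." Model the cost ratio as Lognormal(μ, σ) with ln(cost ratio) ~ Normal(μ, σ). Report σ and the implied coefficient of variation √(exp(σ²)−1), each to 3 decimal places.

If T ~ Lognormal(μ,σ) then ln T ~ Normal(μ,σ), so the p-quantile of ln T is μ + z_p·σ.
ln(1.5) = 0.4055 and ln(2.9) = 1.065; z_{0.25} = -0.6745, z_{0.95} = 1.645.
σ = (1.065 − 0.4055)/(1.645 − (-0.6745)) = 0.284.
μ = 0.4055 − (-0.6745)·0.284 = 0.597.
CV = √(exp(σ²)−1) = √(exp(0.0808)−1) = 0.290.

σ ≈ 0.284, CV ≈ 0.290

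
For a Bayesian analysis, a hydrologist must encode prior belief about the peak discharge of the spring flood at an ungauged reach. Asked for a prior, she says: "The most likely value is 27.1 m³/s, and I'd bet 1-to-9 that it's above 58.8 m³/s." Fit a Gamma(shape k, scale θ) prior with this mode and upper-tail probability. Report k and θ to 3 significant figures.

k ≈ 4.2, θ ≈ 8.46

Gamma(k,θ) with k>1 has mode (k−1)θ, so θ = 27.1/(k−1).
Need P(X < 58.8) = 0.9 with θ tied to k this way. Start at k = 2, θ = 27.1: P(X<58.8) ≈ 0.638.
Too low — raise k to concentrate. Iterating converges to k ≈ 4.2.
Then θ = 27.1/(4.2−1) ≈ 8.46.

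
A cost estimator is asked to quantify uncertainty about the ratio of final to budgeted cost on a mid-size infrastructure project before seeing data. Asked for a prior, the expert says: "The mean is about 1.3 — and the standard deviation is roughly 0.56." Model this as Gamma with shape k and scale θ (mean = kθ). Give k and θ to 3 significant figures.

For Gamma(k, scale θ): mean = kθ, variance = kθ², so CV = 1/√k.
CV = SD/mean = 0.56/1.3 = 0.4308, hence k = 1/CV² = 5.39.
Then θ = mean/k = 1.3/5.39 = 0.241.

k ≈ 5.39, θ ≈ 0.241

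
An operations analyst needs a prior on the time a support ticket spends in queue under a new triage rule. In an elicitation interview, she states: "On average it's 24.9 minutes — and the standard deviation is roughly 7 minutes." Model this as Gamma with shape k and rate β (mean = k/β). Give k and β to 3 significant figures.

k ≈ 12.7, β ≈ 0.508

For Gamma(k, rate β): mean = k/β, variance = k/β², so CV = 1/√k.
CV = SD/mean = 7/24.9 = 0.2811, hence k = 1/CV² = 12.7.
Then β = k/mean = 12.7/24.9 = 0.508.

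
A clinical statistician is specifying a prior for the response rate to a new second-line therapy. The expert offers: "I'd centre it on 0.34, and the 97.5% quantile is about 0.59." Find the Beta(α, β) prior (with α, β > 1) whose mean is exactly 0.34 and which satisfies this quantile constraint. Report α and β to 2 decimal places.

With mean 0.34 fixed, write α = 0.34s, β = 0.66s where s = α+β.
Need P(θ < 0.59) = 0.975 under Beta(0.34s, 0.66s). Normal approximation: (q−m)/√(m(1−m)/s) ≈ z_{0.975} = 1.96, so s ≈ 0.34·0.66·(1.96)²/(0.59−0.34)² = 13.8.
At s = 13.8: P(θ<0.59) ≈ 0.971. Adjusting to match 0.975 gives s ≈ 14.76.
So α = 0.34·14.76 ≈ 5.02, β = 0.66·14.76 ≈ 9.74.

α ≈ 5.02, β ≈ 9.74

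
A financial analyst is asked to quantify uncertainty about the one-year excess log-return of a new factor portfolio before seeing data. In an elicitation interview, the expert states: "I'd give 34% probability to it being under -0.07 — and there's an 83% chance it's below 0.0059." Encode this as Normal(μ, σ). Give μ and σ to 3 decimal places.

The p-quantile of Normal(μ,σ) is μ + z_p·σ, with z_{0.34} = -0.4125 and z_{0.83} = 0.9542.
Eliminate σ: μ = (z₂·x₁ − z₁·x₂)/(z₂ − z₁) = (0.9542·-0.07 − (-0.4125)·0.0059)/1.367 = -0.047.
Then σ = (x₂ − x₁)/(z₂ − z₁) = (0.0059 − -0.07)/1.367 = 0.056.

μ = -0.047, σ = 0.056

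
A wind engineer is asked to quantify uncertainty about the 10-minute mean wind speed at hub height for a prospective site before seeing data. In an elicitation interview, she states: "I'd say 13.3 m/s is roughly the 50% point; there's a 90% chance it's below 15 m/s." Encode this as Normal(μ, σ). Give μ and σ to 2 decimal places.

μ = 13.30, σ = 1.33

The p-quantile of Normal(μ,σ) is μ + z_p·σ, with z_{0.5} = 0 and z_{0.9} = 1.282.
Eliminate σ: μ = (z₂·x₁ − z₁·x₂)/(z₂ − z₁) = (1.282·13.3 − (0)·15)/1.282 = 13.30.
Then σ = (x₂ − x₁)/(z₂ − z₁) = (15 − 13.3)/1.282 = 1.33.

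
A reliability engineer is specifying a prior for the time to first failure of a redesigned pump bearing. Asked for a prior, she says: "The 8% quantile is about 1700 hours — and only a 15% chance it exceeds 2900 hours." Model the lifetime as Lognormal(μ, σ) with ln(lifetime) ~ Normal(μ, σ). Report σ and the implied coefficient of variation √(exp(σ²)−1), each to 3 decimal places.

σ ≈ 0.219, CV ≈ 0.221

If T ~ Lognormal(μ,σ) then ln T ~ Normal(μ,σ), so the p-quantile of ln T is μ + z_p·σ.
ln(1700) = 7.438 and ln(2900) = 7.972; z_{0.08} = -1.405, z_{0.85} = 1.036.
σ = (7.972 − 7.438)/(1.036 − (-1.405)) = 0.219.
μ = 7.438 − (-1.405)·0.219 = 7.746.
CV = √(exp(σ²)−1) = √(exp(0.0479)−1) = 0.221.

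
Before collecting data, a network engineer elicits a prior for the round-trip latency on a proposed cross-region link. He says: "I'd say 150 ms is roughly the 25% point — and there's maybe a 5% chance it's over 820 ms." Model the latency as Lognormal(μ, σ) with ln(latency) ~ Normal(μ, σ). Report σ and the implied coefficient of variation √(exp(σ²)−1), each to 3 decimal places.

If T ~ Lognormal(μ,σ) then ln T ~ Normal(μ,σ), so the p-quantile of ln T is μ + z_p·σ.
ln(150) = 5.011 and ln(820) = 6.709; z_{0.25} = -0.6745, z_{0.95} = 1.645.
σ = (6.709 − 5.011)/(1.645 − (-0.6745)) = 0.732.
μ = 5.011 − (-0.6745)·0.732 = 5.505.
CV = √(exp(σ²)−1) = √(exp(0.5364)−1) = 0.843.

σ ≈ 0.732, CV ≈ 0.843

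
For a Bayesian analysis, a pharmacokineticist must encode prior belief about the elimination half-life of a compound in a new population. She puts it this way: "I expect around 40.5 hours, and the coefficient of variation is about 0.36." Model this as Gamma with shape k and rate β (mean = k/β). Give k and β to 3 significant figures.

For Gamma(k, rate β): mean = k/β, variance = k/β², so CV = 1/√k.
CV = 0.36, hence k = 1/CV² = 7.72.
Then β = k/mean = 7.72/40.5 = 0.191.

k ≈ 7.72, β ≈ 0.191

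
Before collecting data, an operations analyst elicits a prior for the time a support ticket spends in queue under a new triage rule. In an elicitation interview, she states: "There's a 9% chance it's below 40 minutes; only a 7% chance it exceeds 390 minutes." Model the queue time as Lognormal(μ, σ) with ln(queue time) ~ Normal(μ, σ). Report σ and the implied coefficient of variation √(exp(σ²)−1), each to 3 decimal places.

If T ~ Lognormal(μ,σ) then ln T ~ Normal(μ,σ), so the p-quantile of ln T is μ + z_p·σ.
ln(40) = 3.689 and ln(390) = 5.966; z_{0.09} = -1.341, z_{0.93} = 1.476.
σ = (5.966 − 3.689)/(1.476 − (-1.341)) = 0.809.
μ = 3.689 − (-1.341)·0.809 = 4.773.
CV = √(exp(σ²)−1) = √(exp(0.6537)−1) = 0.961.

σ ≈ 0.809, CV ≈ 0.961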